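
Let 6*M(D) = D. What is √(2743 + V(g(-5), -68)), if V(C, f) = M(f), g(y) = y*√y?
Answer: √24585/3 ≈ 52.265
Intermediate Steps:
g(y) = y^(3/2)
M(D) = D/6
V(C, f) = f/6
√(2743 + V(g(-5), -68)) = √(2743 + (⅙)*(-68)) = √(2743 - 34/3) = √(8195/3) = √24585/3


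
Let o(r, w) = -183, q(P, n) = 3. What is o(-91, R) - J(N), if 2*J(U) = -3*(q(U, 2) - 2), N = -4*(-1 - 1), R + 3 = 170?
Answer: -363/2 ≈ -181.50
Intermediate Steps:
R = 167 (R = -3 + 170 = 167)
N = 8 (N = -4*(-2) = 8)
J(U) = -3/2 (J(U) = (-3*(3 - 2))/2 = (-3*1)/2 = (½)*(-3) = -3/2)
o(-91, R) - J(N) = -183 - 1*(-3/2) = -183 + 3/2 = -363/2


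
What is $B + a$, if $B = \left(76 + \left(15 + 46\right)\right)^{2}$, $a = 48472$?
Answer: $67241$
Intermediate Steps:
$B = 18769$ ($B = \left(76 + 61\right)^{2} = 137^{2} = 18769$)
$B + a = 18769 + 48472 = 67241$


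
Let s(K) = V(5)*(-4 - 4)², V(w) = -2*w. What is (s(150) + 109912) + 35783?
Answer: 145055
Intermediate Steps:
s(K) = -640 (s(K) = (-2*5)*(-4 - 4)² = -10*(-8)² = -10*64 = -640)
(s(150) + 109912) + 35783 = (-640 + 109912) + 35783 = 109272 + 35783 = 145055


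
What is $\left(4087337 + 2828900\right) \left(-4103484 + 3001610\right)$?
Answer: $-7620821728138$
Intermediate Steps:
$\left(4087337 + 2828900\right) \left(-4103484 + 3001610\right) = 6916237 \left(-1101874\right) = -7620821728138$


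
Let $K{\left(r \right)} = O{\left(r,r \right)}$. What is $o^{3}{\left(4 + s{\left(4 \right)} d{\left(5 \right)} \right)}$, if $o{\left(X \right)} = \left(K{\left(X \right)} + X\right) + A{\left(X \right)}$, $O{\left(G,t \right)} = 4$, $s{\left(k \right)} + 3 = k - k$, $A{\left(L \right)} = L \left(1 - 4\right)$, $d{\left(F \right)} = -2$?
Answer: $-4096$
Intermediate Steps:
$A{\left(L \right)} = - 3 L$ ($A{\left(L \right)} = L \left(-3\right) = - 3 L$)
$s{\left(k \right)} = -3$ ($s{\left(k \right)} = -3 + \left(k - k\right) = -3 + 0 = -3$)
$K{\left(r \right)} = 4$
$o{\left(X \right)} = 4 - 2 X$ ($o{\left(X \right)} = \left(4 + X\right) - 3 X = 4 - 2 X$)
$o^{3}{\left(4 + s{\left(4 \right)} d{\left(5 \right)} \right)} = \left(4 - 2 \left(4 - -6\right)\right)^{3} = \left(4 - 2 \left(4 + 6\right)\right)^{3} = \left(4 - 20\right)^{3} = \left(-16\right)^{3} = -4096$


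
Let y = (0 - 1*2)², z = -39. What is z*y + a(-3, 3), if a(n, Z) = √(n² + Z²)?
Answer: -156 + 3*√2 ≈ -151.76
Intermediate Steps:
a(n, Z) = √(Z² + n²)
y = 4 (y = (0 - 2)² = (-2)² = 4)
z*y + a(-3, 3) = -39*4 + √(3² + (-3)²) = -156 + √(9 + 9) = -156 + √18 = -156 + 3*√2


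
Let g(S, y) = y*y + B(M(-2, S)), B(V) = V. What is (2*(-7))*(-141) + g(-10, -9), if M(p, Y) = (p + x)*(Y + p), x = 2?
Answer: 2055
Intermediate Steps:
M(p, Y) = (2 + p)*(Y + p) (M(p, Y) = (p + 2)*(Y + p) = (2 + p)*(Y + p))
g(S, y) = y**2 (g(S, y) = y*y + ((-2)**2 + 2*S + 2*(-2) + S*(-2)) = y**2 + (4 + 2*S - 4 - 2*S) = y**2 + 0 = y**2)
(2*(-7))*(-141) + g(-10, -9) = (2*(-7))*(-141) + (-9)**2 = -14*(-141) + 81 = 1974 + 81 = 2055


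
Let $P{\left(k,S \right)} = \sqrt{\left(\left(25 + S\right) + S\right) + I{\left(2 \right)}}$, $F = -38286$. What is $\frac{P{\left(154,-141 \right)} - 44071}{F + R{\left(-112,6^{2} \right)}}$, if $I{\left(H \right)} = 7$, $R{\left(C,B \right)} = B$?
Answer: $\frac{44071}{38250} - \frac{i \sqrt{10}}{7650} \approx 1.1522 - 0.00041337 i$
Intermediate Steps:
$P{\left(k,S \right)} = \sqrt{32 + 2 S}$ ($P{\left(k,S \right)} = \sqrt{\left(\left(25 + S\right) + S\right) + 7} = \sqrt{\left(25 + 2 S\right) + 7} = \sqrt{32 + 2 S}$)
$\frac{P{\left(154,-141 \right)} - 44071}{F + R{\left(-112,6^{2} \right)}} = \frac{\sqrt{32 + 2 \left(-141\right)} - 44071}{-38286 + 6^{2}} = \frac{\sqrt{32 - 282} - 44071}{-38286 + 36} = \frac{\sqrt{-250} - 44071}{-38250} = \left(5 i \sqrt{10} - 44071\right) \left(- \frac{1}{38250}\right) = \left(-44071 + 5 i \sqrt{10}\right) \left(- \frac{1}{38250}\right) = \frac{44071}{38250} - \frac{i \sqrt{10}}{7650}$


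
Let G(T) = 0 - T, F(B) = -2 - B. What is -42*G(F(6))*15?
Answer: -5040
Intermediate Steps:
G(T) = -T
-42*G(F(6))*15 = -(-42)*(-2 - 1*6)*15 = -(-42)*(-2 - 6)*15 = -(-42)*(-8)*15 = -42*8*15 = -336*15 = -5040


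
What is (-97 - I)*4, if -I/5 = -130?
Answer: -2988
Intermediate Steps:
I = 650 (I = -5*(-130) = 650)
(-97 - I)*4 = (-97 - 1*650)*4 = (-97 - 650)*4 = -747*4 = -2988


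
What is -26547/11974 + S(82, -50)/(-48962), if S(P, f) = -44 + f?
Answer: -649334329/293135494 ≈ -2.2151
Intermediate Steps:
-26547/11974 + S(82, -50)/(-48962) = -26547/11974 + (-44 - 50)/(-48962) = -26547*1/11974 - 94*(-1/48962) = -26547/11974 + 47/24481 = -649334329/293135494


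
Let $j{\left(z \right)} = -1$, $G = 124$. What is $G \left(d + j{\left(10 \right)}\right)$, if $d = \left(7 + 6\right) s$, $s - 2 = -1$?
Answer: $1488$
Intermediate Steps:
$s = 1$ ($s = 2 - 1 = 1$)
$d = 13$ ($d = \left(7 + 6\right) 1 = 13 \cdot 1 = 13$)
$G \left(d + j{\left(10 \right)}\right) = 124 \left(13 - 1\right) = 124 \cdot 12 = 1488$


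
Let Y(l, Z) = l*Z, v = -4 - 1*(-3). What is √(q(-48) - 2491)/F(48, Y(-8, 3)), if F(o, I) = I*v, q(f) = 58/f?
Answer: I*√358878/288 ≈ 2.0801*I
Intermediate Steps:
v = -1 (v = -4 + 3 = -1)
Y(l, Z) = Z*l
F(o, I) = -I (F(o, I) = I*(-1) = -I)
√(q(-48) - 2491)/F(48, Y(-8, 3)) = √(58/(-48) - 2491)/((-3*(-8))) = √(58*(-1/48) - 2491)/((-1*(-24))) = √(-29/24 - 2491)/24 = √(-59813/24)*(1/24) = (I*√358878/12)*(1/24) = I*√358878/288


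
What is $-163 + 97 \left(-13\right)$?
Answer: $-1424$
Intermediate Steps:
$-163 + 97 \left(-13\right) = -163 - 1261 = -1424$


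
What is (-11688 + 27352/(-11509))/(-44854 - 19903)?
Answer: 134544544/745288313 ≈ 0.18053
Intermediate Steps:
(-11688 + 27352/(-11509))/(-44854 - 19903) = (-11688 + 27352*(-1/11509))/(-64757) = (-11688 - 27352/11509)*(-1/64757) = -134544544/11509*(-1/64757) = 134544544/745288313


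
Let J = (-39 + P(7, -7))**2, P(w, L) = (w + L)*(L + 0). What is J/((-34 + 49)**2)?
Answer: 169/25 ≈ 6.7600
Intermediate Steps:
P(w, L) = L*(L + w) (P(w, L) = (L + w)*L = L*(L + w))
J = 1521 (J = (-39 - 7*(-7 + 7))**2 = (-39 - 7*0)**2 = (-39 + 0)**2 = (-39)**2 = 1521)
J/((-34 + 49)**2) = 1521/((-34 + 49)**2) = 1521/(15**2) = 1521/225 = 1521*(1/225) = 169/25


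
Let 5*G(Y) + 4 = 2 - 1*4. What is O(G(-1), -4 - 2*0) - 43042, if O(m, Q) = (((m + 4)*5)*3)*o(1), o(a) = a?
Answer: -43000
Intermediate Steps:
G(Y) = -6/5 (G(Y) = -4/5 + (2 - 1*4)/5 = -4/5 + (2 - 4)/5 = -4/5 + (1/5)*(-2) = -4/5 - 2/5 = -6/5)
O(m, Q) = 60 + 15*m (O(m, Q) = (((m + 4)*5)*3)*1 = (((4 + m)*5)*3)*1 = ((20 + 5*m)*3)*1 = (60 + 15*m)*1 = 60 + 15*m)
O(G(-1), -4 - 2*0) - 43042 = (60 + 15*(-6/5)) - 43042 = (60 - 18) - 43042 = 42 - 43042 = -43000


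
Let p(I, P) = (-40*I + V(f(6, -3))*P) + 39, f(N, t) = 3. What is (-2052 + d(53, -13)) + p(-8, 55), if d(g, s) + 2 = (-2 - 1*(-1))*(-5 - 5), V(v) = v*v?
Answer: -1190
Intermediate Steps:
V(v) = v**2
d(g, s) = 8 (d(g, s) = -2 + (-2 - 1*(-1))*(-5 - 5) = -2 + (-2 + 1)*(-10) = -2 - 1*(-10) = -2 + 10 = 8)
p(I, P) = 39 - 40*I + 9*P (p(I, P) = (-40*I + 3**2*P) + 39 = (-40*I + 9*P) + 39 = 39 - 40*I + 9*P)
(-2052 + d(53, -13)) + p(-8, 55) = (-2052 + 8) + (39 - 40*(-8) + 9*55) = -2044 + (39 + 320 + 495) = -2044 + 854 = -1190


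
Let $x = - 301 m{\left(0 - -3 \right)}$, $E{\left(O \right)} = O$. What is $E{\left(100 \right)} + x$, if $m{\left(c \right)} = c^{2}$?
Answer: $-2609$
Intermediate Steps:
$x = -2709$ ($x = - 301 \left(0 - -3\right)^{2} = - 301 \left(0 + 3\right)^{2} = - 301 \cdot 3^{2} = \left(-301\right) 9 = -2709$)
$E{\left(100 \right)} + x = 100 - 2709 = -2609$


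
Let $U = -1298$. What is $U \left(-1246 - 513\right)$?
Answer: $2283182$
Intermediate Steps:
$U \left(-1246 - 513\right) = - 1298 \left(-1246 - 513\right) = \left(-1298\right) \left(-1759\right) = 2283182$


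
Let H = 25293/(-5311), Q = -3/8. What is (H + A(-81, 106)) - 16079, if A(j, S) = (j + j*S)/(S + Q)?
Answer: -72548871886/4487795 ≈ -16166.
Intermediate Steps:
Q = -3/8 (Q = -3*⅛ = -3/8 ≈ -0.37500)
A(j, S) = (j + S*j)/(-3/8 + S) (A(j, S) = (j + j*S)/(S - 3/8) = (j + S*j)/(-3/8 + S))
H = -25293/5311 (H = 25293*(-1/5311) = -25293/5311 ≈ -4.7624)
(H + A(-81, 106)) - 16079 = (-25293/5311 + 8*(-81)*(1 + 106)/(-3 + 8*106)) - 16079 = (-25293/5311 + 8*(-81)*107/(-3 + 848)) - 16079 = (-25293/5311 + 8*(-81)*107/845) - 16079 = (-25293/5311 + 8*(-81)*(1/845)*107) - 16079 = (-25293/5311 - 69336/845) - 16079 = -389616081/4487795 - 16079 = -72548871886/4487795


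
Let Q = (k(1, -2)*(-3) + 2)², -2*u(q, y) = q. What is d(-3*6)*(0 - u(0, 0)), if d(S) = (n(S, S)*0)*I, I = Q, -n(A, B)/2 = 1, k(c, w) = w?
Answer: 0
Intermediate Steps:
n(A, B) = -2 (n(A, B) = -2*1 = -2)
u(q, y) = -q/2
Q = 64 (Q = (-2*(-3) + 2)² = (6 + 2)² = 8² = 64)
I = 64
d(S) = 0 (d(S) = -2*0*64 = 0*64 = 0)
d(-3*6)*(0 - u(0, 0)) = 0*(0 - (-1)*0/2) = 0*(0 - 1*0) = 0*(0 + 0) = 0*0 = 0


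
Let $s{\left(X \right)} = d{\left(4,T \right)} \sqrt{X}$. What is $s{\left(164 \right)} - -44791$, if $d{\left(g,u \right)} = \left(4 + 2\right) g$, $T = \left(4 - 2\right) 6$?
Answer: $44791 + 48 \sqrt{41} \approx 45098.0$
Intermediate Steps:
$T = 12$ ($T = 2 \cdot 6 = 12$)
$d{\left(g,u \right)} = 6 g$
$s{\left(X \right)} = 24 \sqrt{X}$ ($s{\left(X \right)} = 6 \cdot 4 \sqrt{X} = 24 \sqrt{X}$)
$s{\left(164 \right)} - -44791 = 24 \sqrt{164} - -44791 = 24 \cdot 2 \sqrt{41} + 44791 = 48 \sqrt{41} + 44791 = 44791 + 48 \sqrt{41}$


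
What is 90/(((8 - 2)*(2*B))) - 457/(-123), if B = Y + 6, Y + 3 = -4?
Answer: -931/246 ≈ -3.7846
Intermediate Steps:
Y = -7 (Y = -3 - 4 = -7)
B = -1 (B = -7 + 6 = -1)
90/(((8 - 2)*(2*B))) - 457/(-123) = 90/(((8 - 2)*(2*(-1)))) - 457/(-123) = 90/((6*(-2))) - 457*(-1/123) = 90/(-12) + 457/123 = 90*(-1/12) + 457/123 = -15/2 + 457/123 = -931/246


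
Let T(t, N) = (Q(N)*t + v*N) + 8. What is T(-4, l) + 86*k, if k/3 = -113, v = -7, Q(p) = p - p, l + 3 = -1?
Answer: -29118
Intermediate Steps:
l = -4 (l = -3 - 1 = -4)
Q(p) = 0
k = -339 (k = 3*(-113) = -339)
T(t, N) = 8 - 7*N (T(t, N) = (0*t - 7*N) + 8 = (0 - 7*N) + 8 = -7*N + 8 = 8 - 7*N)
T(-4, l) + 86*k = (8 - 7*(-4)) + 86*(-339) = (8 + 28) - 29154 = 36 - 29154 = -29118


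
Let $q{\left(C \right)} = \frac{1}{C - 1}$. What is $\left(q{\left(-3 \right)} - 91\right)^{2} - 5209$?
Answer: $\frac{49881}{16} \approx 3117.6$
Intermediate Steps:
$q{\left(C \right)} = \frac{1}{-1 + C}$
$\left(q{\left(-3 \right)} - 91\right)^{2} - 5209 = \left(\frac{1}{-1 - 3} - 91\right)^{2} - 5209 = \left(\frac{1}{-4} - 91\right)^{2} - 5209 = \left(- \frac{1}{4} - 91\right)^{2} - 5209 = \left(- \frac{365}{4}\right)^{2} - 5209 = \frac{133225}{16} - 5209 = \frac{49881}{16}$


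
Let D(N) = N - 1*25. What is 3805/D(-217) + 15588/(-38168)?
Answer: -9312596/577291 ≈ -16.132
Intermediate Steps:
D(N) = -25 + N (D(N) = N - 25 = -25 + N)
3805/D(-217) + 15588/(-38168) = 3805/(-25 - 217) + 15588/(-38168) = 3805/(-242) + 15588*(-1/38168) = 3805*(-1/242) - 3897/9542 = -3805/242 - 3897/9542 = -9312596/577291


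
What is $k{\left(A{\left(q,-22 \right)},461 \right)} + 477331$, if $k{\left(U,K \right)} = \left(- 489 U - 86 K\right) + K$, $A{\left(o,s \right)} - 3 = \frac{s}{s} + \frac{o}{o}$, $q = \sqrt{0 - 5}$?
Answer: $435701$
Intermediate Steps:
$q = i \sqrt{5}$ ($q = \sqrt{-5} = i \sqrt{5} \approx 2.2361 i$)
$A{\left(o,s \right)} = 5$ ($A{\left(o,s \right)} = 3 + \left(\frac{s}{s} + \frac{o}{o}\right) = 3 + \left(1 + 1\right) = 3 + 2 = 5$)
$k{\left(U,K \right)} = - 489 U - 85 K$
$k{\left(A{\left(q,-22 \right)},461 \right)} + 477331 = \left(\left(-489\right) 5 - 39185\right) + 477331 = \left(-2445 - 39185\right) + 477331 = -41630 + 477331 = 435701$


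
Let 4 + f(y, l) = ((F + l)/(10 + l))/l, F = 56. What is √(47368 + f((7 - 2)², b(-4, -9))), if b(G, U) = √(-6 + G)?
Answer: √5*√((2368205 + 236792*I*√10)/(10 + I*√10))/5 ≈ 217.63 - 0.0037647*I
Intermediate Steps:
f(y, l) = -4 + (56 + l)/(l*(10 + l)) (f(y, l) = -4 + ((56 + l)/(10 + l))/l = -4 + (56 + l)/(l*(10 + l)))
√(47368 + f((7 - 2)², b(-4, -9))) = √(47368 + (56 - 39*√(-6 - 4) - 4*(√(-6 - 4))²)/((√(-6 - 4))*(10 + √(-6 - 4)))) = √(47368 + (56 - 39*I*√10 - 4*(√(-10))²)/((√(-10))*(10 + √(-10)))) = √(47368 + (56 - 39*I*√10 - 4*(I*√10)²)/(((I*√10))*(10 + I*√10))) = √(47368 + (-I*√10/10)*(56 - 39*I*√10 - 4*(-10))/(10 + I*√10)) = √(47368 + (-I*√10/10)*(56 - 39*I*√10 + 40)/(10 + I*√10)) = √(47368 + (-I*√10/10)*(96 - 39*I*√10)/(10 + I*√10)) = √(47368 - I*√10*(96 - 39*I*√10)/(10*(10 + I*√10)))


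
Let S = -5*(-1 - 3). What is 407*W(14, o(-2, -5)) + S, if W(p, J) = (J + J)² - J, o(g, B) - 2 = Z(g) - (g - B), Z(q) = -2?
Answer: 15893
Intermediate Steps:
S = 20 (S = -5*(-4) = 20)
o(g, B) = B - g (o(g, B) = 2 + (-2 - (g - B)) = 2 + (-2 + (B - g)) = 2 + (-2 + B - g) = B - g)
W(p, J) = -J + 4*J² (W(p, J) = (2*J)² - J = 4*J² - J = -J + 4*J²)
407*W(14, o(-2, -5)) + S = 407*((-5 - 1*(-2))*(-1 + 4*(-5 - 1*(-2)))) + 20 = 407*((-5 + 2)*(-1 + 4*(-5 + 2))) + 20 = 407*(-3*(-1 + 4*(-3))) + 20 = 407*(-3*(-1 - 12)) + 20 = 407*(-3*(-13)) + 20 = 407*39 + 20 = 15873 + 20 = 15893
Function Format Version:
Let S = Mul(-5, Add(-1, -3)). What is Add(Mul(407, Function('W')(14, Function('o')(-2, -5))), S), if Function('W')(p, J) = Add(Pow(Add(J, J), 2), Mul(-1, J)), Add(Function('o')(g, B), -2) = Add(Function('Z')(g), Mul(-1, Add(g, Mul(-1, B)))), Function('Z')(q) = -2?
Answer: 15893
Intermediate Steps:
S = 20 (S = Mul(-5, -4) = 20)
Function('o')(g, B) = Add(B, Mul(-1, g)) (Function('o')(g, B) = Add(2, Add(-2, Mul(-1, Add(g, Mul(-1, B))))) = Add(2, Add(-2, Add(B, Mul(-1, g)))) = Add(2, Add(-2, B, Mul(-1, g))) = Add(B, Mul(-1, g)))
Function('W')(p, J) = Add(Mul(-1, J), Mul(4, Pow(J, 2))) (Function('W')(p, J) = Add(Pow(Mul(2, J), 2), Mul(-1, J)) = Add(Mul(4, Pow(J, 2)), Mul(-1, J)) = Add(Mul(-1, J), Mul(4, Pow(J, 2))))
Add(Mul(407, Function('W')(14, Function('o')(-2, -5))), S) = Add(Mul(407, Mul(Add(-5, Mul(-1, -2)), Add(-1, Mul(4, Add(-5, Mul(-1, -2)))))), 20) = Add(Mul(407, Mul(Add(-5, 2), Add(-1, Mul(4, Add(-5, 2))))), 20) = Add(Mul(407, Mul(-3, Add(-1, Mul(4, -3)))), 20) = Add(Mul(407, Mul(-3, Add(-1, -12))), 20) = Add(Mul(407, Mul(-3, -13)), 20) = Add(Mul(407, 39), 20) = Add(15873, 20) = 15893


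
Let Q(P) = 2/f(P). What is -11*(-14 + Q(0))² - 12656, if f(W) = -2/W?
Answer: -14812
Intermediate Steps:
Q(P) = -P (Q(P) = 2/((-2/P)) = 2*(-P/2) = -P)
-11*(-14 + Q(0))² - 12656 = -11*(-14 - 1*0)² - 12656 = -11*(-14 + 0)² - 12656 = -11*(-14)² - 12656 = -11*196 - 12656 = -2156 - 12656 = -14812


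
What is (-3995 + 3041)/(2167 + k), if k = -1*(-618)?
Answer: -954/2785 ≈ -0.34255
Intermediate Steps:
k = 618
(-3995 + 3041)/(2167 + k) = (-3995 + 3041)/(2167 + 618) = -954/2785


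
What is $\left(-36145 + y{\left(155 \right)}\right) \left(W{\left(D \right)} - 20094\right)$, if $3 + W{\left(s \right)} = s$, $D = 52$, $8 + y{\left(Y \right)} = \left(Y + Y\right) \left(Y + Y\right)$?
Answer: $-1201637615$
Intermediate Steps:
$y{\left(Y \right)} = -8 + 4 Y^{2}$ ($y{\left(Y \right)} = -8 + \left(Y + Y\right) \left(Y + Y\right) = -8 + 2 Y 2 Y = -8 + 4 Y^{2}$)
$W{\left(s \right)} = -3 + s$
$\left(-36145 + y{\left(155 \right)}\right) \left(W{\left(D \right)} - 20094\right) = \left(-36145 - \left(8 - 4 \cdot 155^{2}\right)\right) \left(\left(-3 + 52\right) - 20094\right) = \left(-36145 + \left(-8 + 4 \cdot 24025\right)\right) \left(49 - 20094\right) = \left(-36145 + \left(-8 + 96100\right)\right) \left(49 - 20094\right) = \left(-36145 + 96092\right) \left(-20045\right) = 59947 \left(-20045\right) = -1201637615$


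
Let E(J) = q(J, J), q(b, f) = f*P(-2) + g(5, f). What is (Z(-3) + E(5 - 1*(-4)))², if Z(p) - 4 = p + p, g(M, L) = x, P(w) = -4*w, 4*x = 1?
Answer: 78961/16 ≈ 4935.1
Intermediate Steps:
x = ¼ (x = (¼)*1 = ¼ ≈ 0.25000)
g(M, L) = ¼
q(b, f) = ¼ + 8*f (q(b, f) = f*(-4*(-2)) + ¼ = f*8 + ¼ = 8*f + ¼ = ¼ + 8*f)
E(J) = ¼ + 8*J
Z(p) = 4 + 2*p (Z(p) = 4 + (p + p) = 4 + 2*p)
(Z(-3) + E(5 - 1*(-4)))² = ((4 + 2*(-3)) + (¼ + 8*(5 - 1*(-4))))² = ((4 - 6) + (¼ + 8*(5 + 4)))² = (-2 + (¼ + 8*9))² = (-2 + (¼ + 72))² = (-2 + 289/4)² = (281/4)² = 78961/16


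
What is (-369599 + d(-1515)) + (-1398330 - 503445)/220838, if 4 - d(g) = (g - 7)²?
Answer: -593190215977/220838 ≈ -2.6861e+6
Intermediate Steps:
d(g) = 4 - (-7 + g)² (d(g) = 4 - (g - 7)² = 4 - (-7 + g)²)
(-369599 + d(-1515)) + (-1398330 - 503445)/220838 = (-369599 + (4 - (-7 - 1515)²)) + (-1398330 - 503445)/220838 = (-369599 + (4 - 1*(-1522)²)) - 1901775*1/220838 = (-369599 + (4 - 1*2316484)) - 1901775/220838 = (-369599 + (4 - 2316484)) - 1901775/220838 = (-369599 - 2316480) - 1901775/220838 = -2686079 - 1901775/220838 = -593190215977/220838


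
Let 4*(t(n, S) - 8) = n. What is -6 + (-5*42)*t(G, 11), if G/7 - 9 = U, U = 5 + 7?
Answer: -18807/2 ≈ -9403.5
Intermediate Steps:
U = 12
G = 147 (G = 63 + 7*12 = 63 + 84 = 147)
t(n, S) = 8 + n/4
-6 + (-5*42)*t(G, 11) = -6 + (-5*42)*(8 + (¼)*147) = -6 - 210*(8 + 147/4) = -6 - 210*179/4 = -6 - 18795/2 = -18807/2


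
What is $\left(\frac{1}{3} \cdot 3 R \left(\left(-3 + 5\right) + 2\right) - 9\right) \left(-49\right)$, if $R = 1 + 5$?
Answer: $-735$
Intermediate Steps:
$R = 6$
$\left(\frac{1}{3} \cdot 3 R \left(\left(-3 + 5\right) + 2\right) - 9\right) \left(-49\right) = \left(\frac{1}{3} \cdot 3 \cdot 6 \left(\left(-3 + 5\right) + 2\right) - 9\right) \left(-49\right) = \left(\frac{1}{3} \cdot 3 \cdot 6 \left(2 + 2\right) - 9\right) \left(-49\right) = \left(1 \cdot 6 \cdot 4 - 9\right) \left(-49\right) = \left(6 \cdot 4 - 9\right) \left(-49\right) = \left(24 - 9\right) \left(-49\right) = 15 \left(-49\right) = -735$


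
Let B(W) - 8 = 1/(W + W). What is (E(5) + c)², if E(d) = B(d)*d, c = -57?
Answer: 1089/4 ≈ 272.25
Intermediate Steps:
B(W) = 8 + 1/(2*W) (B(W) = 8 + 1/(W + W) = 8 + 1/(2*W))
E(d) = d*(8 + 1/(2*d)) (E(d) = (8 + 1/(2*d))*d = d*(8 + 1/(2*d)))
(E(5) + c)² = ((½ + 8*5) - 57)² = ((½ + 40) - 57)² = (81/2 - 57)² = (-33/2)² = 1089/4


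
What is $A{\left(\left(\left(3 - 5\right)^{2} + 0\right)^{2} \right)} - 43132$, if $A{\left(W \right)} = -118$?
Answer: $-43250$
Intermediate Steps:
$A{\left(\left(\left(3 - 5\right)^{2} + 0\right)^{2} \right)} - 43132 = -118 - 43132 = -43250$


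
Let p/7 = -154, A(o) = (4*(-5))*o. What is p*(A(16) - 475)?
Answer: 857010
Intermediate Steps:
A(o) = -20*o
p = -1078 (p = 7*(-154) = -1078)
p*(A(16) - 475) = -1078*(-20*16 - 475) = -1078*(-320 - 475) = -1078*(-795) = 857010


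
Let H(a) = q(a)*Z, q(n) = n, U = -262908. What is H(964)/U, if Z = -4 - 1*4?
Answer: 1928/65727 ≈ 0.029333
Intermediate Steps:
Z = -8 (Z = -4 - 4 = -8)
H(a) = -8*a (H(a) = a*(-8) = -8*a)
H(964)/U = -8*964/(-262908) = -7712*(-1/262908) = 1928/65727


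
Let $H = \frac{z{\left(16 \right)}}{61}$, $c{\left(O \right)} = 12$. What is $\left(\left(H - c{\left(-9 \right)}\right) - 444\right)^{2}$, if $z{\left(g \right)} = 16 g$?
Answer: $\frac{759553600}{3721} \approx 2.0413 \cdot 10^{5}$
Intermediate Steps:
$H = \frac{256}{61}$ ($H = \frac{16 \cdot 16}{61} = 256 \cdot \frac{1}{61} = \frac{256}{61} \approx 4.1967$)
$\left(\left(H - c{\left(-9 \right)}\right) - 444\right)^{2} = \left(\left(\frac{256}{61} - 12\right) - 444\right)^{2} = \left(- \frac{476}{61} - 444\right)^{2} = \left(- \frac{27560}{61}\right)^{2} = \frac{759553600}{3721}$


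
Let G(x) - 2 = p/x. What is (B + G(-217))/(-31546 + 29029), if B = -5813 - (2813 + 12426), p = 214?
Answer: 1522688/182063 ≈ 8.3635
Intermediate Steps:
G(x) = 2 + 214/x
B = -21052 (B = -5813 - 1*15239 = -5813 - 15239 = -21052)
(B + G(-217))/(-31546 + 29029) = (-21052 + (2 + 214/(-217)))/(-31546 + 29029) = (-21052 + (2 + 214*(-1/217)))/(-2517) = (-21052 + (2 - 214/217))*(-1/2517) = (-21052 + 220/217)*(-1/2517) = -4568064/217*(-1/2517) = 1522688/182063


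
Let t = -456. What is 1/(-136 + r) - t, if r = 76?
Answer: 27359/60 ≈ 455.98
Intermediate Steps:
1/(-136 + r) - t = 1/(-136 + 76) - 1*(-456) = 1/(-60) + 456 = -1/60 + 456 = 27359/60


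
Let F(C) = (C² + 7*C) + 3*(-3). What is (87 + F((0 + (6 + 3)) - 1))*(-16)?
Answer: -3168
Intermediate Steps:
F(C) = -9 + C² + 7*C (F(C) = (C² + 7*C) - 9 = -9 + C² + 7*C)
(87 + F((0 + (6 + 3)) - 1))*(-16) = (87 + (-9 + ((0 + (6 + 3)) - 1)² + 7*((0 + (6 + 3)) - 1)))*(-16) = (87 + (-9 + ((0 + 9) - 1)² + 7*((0 + 9) - 1)))*(-16) = (87 + (-9 + (9 - 1)² + 7*(9 - 1)))*(-16) = (87 + (-9 + 8² + 7*8))*(-16) = (87 + (-9 + 64 + 56))*(-16) = (87 + 111)*(-16) = 198*(-16) = -3168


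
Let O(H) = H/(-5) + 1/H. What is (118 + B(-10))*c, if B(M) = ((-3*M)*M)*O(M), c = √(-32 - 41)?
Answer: -452*I*√73 ≈ -3861.9*I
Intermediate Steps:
O(H) = 1/H - H/5 (O(H) = H*(-⅕) + 1/H = -H/5 + 1/H = 1/H - H/5)
c = I*√73 (c = √(-73) = I*√73 ≈ 8.544*I)
B(M) = -3*M²*(1/M - M/5) (B(M) = ((-3*M)*M)*(1/M - M/5) = (-3*M²)*(1/M - M/5) = -3*M²*(1/M - M/5))
(118 + B(-10))*c = (118 + (⅗)*(-10)*(-5 + (-10)²))*(I*√73) = (118 + (⅗)*(-10)*(-5 + 100))*(I*√73) = (118 + (⅗)*(-10)*95)*(I*√73) = (118 - 570)*(I*√73) = -452*I*√73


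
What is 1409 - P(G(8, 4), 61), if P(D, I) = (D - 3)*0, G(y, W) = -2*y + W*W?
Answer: 1409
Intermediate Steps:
G(y, W) = W² - 2*y (G(y, W) = -2*y + W² = W² - 2*y)
P(D, I) = 0 (P(D, I) = (-3 + D)*0 = 0)
1409 - P(G(8, 4), 61) = 1409 - 1*0 = 1409 + 0 = 1409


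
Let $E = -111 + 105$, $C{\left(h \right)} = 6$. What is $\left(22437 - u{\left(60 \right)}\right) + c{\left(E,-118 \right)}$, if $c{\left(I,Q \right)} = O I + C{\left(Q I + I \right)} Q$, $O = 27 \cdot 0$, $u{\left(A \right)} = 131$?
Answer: $21598$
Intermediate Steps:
$E = -6$
$O = 0$
$c{\left(I,Q \right)} = 6 Q$ ($c{\left(I,Q \right)} = 0 I + 6 Q = 0 + 6 Q = 6 Q$)
$\left(22437 - u{\left(60 \right)}\right) + c{\left(E,-118 \right)} = \left(22437 - 131\right) + 6 \left(-118\right) = \left(22437 - 131\right) - 708 = 22306 - 708 = 21598$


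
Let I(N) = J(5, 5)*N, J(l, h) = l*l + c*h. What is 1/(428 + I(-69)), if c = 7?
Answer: -1/3712 ≈ -0.00026940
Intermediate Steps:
J(l, h) = l² + 7*h (J(l, h) = l*l + 7*h = l² + 7*h)
I(N) = 60*N (I(N) = (5² + 7*5)*N = (25 + 35)*N = 60*N)
1/(428 + I(-69)) = 1/(428 + 60*(-69)) = 1/(428 - 4140) = 1/(-3712) = -1/3712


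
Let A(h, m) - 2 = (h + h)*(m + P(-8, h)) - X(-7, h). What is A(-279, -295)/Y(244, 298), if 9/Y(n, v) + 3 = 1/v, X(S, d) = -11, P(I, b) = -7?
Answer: -150496397/2682 ≈ -56114.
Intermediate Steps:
Y(n, v) = 9/(-3 + 1/v)
A(h, m) = 13 + 2*h*(-7 + m) (A(h, m) = 2 + ((h + h)*(m - 7) - 1*(-11)) = 2 + ((2*h)*(-7 + m) + 11) = 2 + (2*h*(-7 + m) + 11) = 2 + (11 + 2*h*(-7 + m)) = 13 + 2*h*(-7 + m))
A(-279, -295)/Y(244, 298) = (13 - 14*(-279) + 2*(-279)*(-295))/((-9*298/(-1 + 3*298))) = (13 + 3906 + 164610)/((-9*298/(-1 + 894))) = 168529/((-9*298/893)) = 168529/((-9*298*1/893)) = 168529/(-2682/893) = 168529*(-893/2682) = -150496397/2682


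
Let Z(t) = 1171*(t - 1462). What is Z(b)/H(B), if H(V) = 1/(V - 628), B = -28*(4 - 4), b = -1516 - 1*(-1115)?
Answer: 1370027844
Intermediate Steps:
b = -401 (b = -1516 + 1115 = -401)
Z(t) = -1712002 + 1171*t (Z(t) = 1171*(-1462 + t) = -1712002 + 1171*t)
B = 0 (B = -28*0 = 0)
H(V) = 1/(-628 + V)
Z(b)/H(B) = (-1712002 + 1171*(-401))/(1/(-628 + 0)) = (-1712002 - 469571)/(1/(-628)) = -2181573/(-1/628) = -2181573*(-628) = 1370027844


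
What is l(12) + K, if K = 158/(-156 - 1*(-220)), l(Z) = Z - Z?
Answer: 79/32 ≈ 2.4688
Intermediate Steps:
l(Z) = 0
K = 79/32 (K = 158/(-156 + 220) = 158/64 = 158*(1/64) = 79/32 ≈ 2.4688)
l(12) + K = 0 + 79/32 = 79/32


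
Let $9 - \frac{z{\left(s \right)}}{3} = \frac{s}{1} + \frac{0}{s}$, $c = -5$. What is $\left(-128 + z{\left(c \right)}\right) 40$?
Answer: $-3440$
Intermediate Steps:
$z{\left(s \right)} = 27 - 3 s$ ($z{\left(s \right)} = 27 - 3 \left(\frac{s}{1} + \frac{0}{s}\right) = 27 - 3 \left(s 1 + 0\right) = 27 - 3 \left(s + 0\right) = 27 - 3 s$)
$\left(-128 + z{\left(c \right)}\right) 40 = \left(-128 + \left(27 - -15\right)\right) 40 = \left(-128 + \left(27 + 15\right)\right) 40 = \left(-128 + 42\right) 40 = \left(-86\right) 40 = -3440$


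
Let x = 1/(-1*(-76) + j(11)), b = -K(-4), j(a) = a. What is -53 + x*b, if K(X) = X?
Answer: -4607/87 ≈ -52.954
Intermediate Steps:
b = 4 (b = -1*(-4) = 4)
x = 1/87 (x = 1/(-1*(-76) + 11) = 1/(76 + 11) = 1/87 ≈ 0.011494)
-53 + x*b = -53 + (1/87)*4 = -53 + 4/87 = -4607/87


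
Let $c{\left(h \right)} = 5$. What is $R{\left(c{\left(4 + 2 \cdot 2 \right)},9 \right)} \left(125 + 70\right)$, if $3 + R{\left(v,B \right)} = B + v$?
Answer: $2145$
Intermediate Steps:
$R{\left(v,B \right)} = -3 + B + v$ ($R{\left(v,B \right)} = -3 + \left(B + v\right) = -3 + B + v$)
$R{\left(c{\left(4 + 2 \cdot 2 \right)},9 \right)} \left(125 + 70\right) = \left(-3 + 9 + 5\right) \left(125 + 70\right) = 11 \cdot 195 = 2145$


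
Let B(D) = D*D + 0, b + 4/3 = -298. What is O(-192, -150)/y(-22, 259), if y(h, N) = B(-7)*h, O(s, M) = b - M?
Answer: 32/231 ≈ 0.13853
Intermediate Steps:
b = -898/3 (b = -4/3 - 298 = -898/3 ≈ -299.33)
B(D) = D**2 (B(D) = D**2 + 0 = D**2)
O(s, M) = -898/3 - M
y(h, N) = 49*h (y(h, N) = (-7)**2*h = 49*h)
O(-192, -150)/y(-22, 259) = (-898/3 - 1*(-150))/((49*(-22))) = (-898/3 + 150)/(-1078) = -448/3*(-1/1078) = 32/231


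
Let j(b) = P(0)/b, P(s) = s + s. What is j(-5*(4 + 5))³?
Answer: 0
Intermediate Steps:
P(s) = 2*s
j(b) = 0 (j(b) = (2*0)/b = 0/b = 0)
j(-5*(4 + 5))³ = 0³ = 0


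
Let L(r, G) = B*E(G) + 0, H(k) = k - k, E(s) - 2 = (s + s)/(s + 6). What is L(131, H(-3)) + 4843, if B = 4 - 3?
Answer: 4845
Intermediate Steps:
E(s) = 2 + 2*s/(6 + s) (E(s) = 2 + (s + s)/(s + 6) = 2 + (2*s)/(6 + s) = 2 + 2*s/(6 + s))
H(k) = 0
B = 1
L(r, G) = 4*(3 + G)/(6 + G) (L(r, G) = 1*(4*(3 + G)/(6 + G)) + 0 = 4*(3 + G)/(6 + G) + 0 = 4*(3 + G)/(6 + G))
L(131, H(-3)) + 4843 = 4*(3 + 0)/(6 + 0) + 4843 = 4*3/6 + 4843 = 4*(⅙)*3 + 4843 = 2 + 4843 = 4845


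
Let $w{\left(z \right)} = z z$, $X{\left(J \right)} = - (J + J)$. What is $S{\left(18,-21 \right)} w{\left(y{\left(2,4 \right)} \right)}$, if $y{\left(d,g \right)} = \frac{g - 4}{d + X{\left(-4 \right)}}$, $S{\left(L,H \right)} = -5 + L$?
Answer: $0$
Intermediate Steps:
$X{\left(J \right)} = - 2 J$
$y{\left(d,g \right)} = \frac{-4 + g}{8 + d}$ ($y{\left(d,g \right)} = \frac{g - 4}{d - -8} = \frac{-4 + g}{d + 8} = \frac{-4 + g}{8 + d}$)
$w{\left(z \right)} = z^{2}$
$S{\left(18,-21 \right)} w{\left(y{\left(2,4 \right)} \right)} = \left(-5 + 18\right) \left(\frac{-4 + 4}{8 + 2}\right)^{2} = 13 \left(\frac{1}{10} \cdot 0\right)^{2} = 13 \cdot 0^{2} = 13 \cdot 0 = 0$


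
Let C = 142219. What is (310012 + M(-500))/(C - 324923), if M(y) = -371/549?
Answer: -170196217/100304496 ≈ -1.6968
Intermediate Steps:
M(y) = -371/549 (M(y) = -371*1/549 = -371/549)
(310012 + M(-500))/(C - 324923) = (310012 - 371/549)/(142219 - 324923) = (170196217/549)/(-182704) = (170196217/549)*(-1/182704) = -170196217/100304496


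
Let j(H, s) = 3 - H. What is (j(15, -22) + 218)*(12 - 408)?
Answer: -81576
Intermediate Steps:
(j(15, -22) + 218)*(12 - 408) = ((3 - 1*15) + 218)*(12 - 408) = ((3 - 15) + 218)*(-396) = (-12 + 218)*(-396) = 206*(-396) = -81576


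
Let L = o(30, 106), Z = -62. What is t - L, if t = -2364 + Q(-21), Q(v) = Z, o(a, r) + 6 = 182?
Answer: -2602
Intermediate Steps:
o(a, r) = 176 (o(a, r) = -6 + 182 = 176)
Q(v) = -62
L = 176
t = -2426 (t = -2364 - 62 = -2426)
t - L = -2426 - 1*176 = -2426 - 176 = -2602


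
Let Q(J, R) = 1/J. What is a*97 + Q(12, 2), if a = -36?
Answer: -41903/12 ≈ -3491.9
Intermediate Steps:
a*97 + Q(12, 2) = -36*97 + 1/12 = -3492 + 1/12 = -41903/12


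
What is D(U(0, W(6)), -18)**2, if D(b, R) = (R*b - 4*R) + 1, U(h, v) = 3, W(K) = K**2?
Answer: 361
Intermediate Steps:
D(b, R) = 1 - 4*R + R*b (D(b, R) = (-4*R + R*b) + 1 = 1 - 4*R + R*b)
D(U(0, W(6)), -18)**2 = (1 - 4*(-18) - 18*3)**2 = (1 + 72 - 54)**2 = 19**2 = 361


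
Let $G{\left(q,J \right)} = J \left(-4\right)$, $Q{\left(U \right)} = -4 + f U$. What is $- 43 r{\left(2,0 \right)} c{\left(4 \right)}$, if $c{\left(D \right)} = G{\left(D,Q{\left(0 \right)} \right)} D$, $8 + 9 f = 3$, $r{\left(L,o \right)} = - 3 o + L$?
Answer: $-5504$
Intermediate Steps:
$r{\left(L,o \right)} = L - 3 o$
$f = - \frac{5}{9}$ ($f = - \frac{8}{9} + \frac{1}{9} \cdot 3 = - \frac{8}{9} + \frac{1}{3} = - \frac{5}{9} \approx -0.55556$)
$Q{\left(U \right)} = -4 - \frac{5 U}{9}$
$G{\left(q,J \right)} = - 4 J$
$c{\left(D \right)} = 16 D$ ($c{\left(D \right)} = - 4 \left(-4 - 0\right) D = - 4 \left(-4 + 0\right) D = \left(-4\right) \left(-4\right) D = 16 D$)
$- 43 r{\left(2,0 \right)} c{\left(4 \right)} = - 43 \left(2 - 0\right) 16 \cdot 4 = - 43 \left(2 + 0\right) 64 = \left(-43\right) 2 \cdot 64 = \left(-86\right) 64 = -5504$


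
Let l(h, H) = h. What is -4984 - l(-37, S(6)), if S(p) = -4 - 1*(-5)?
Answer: -4947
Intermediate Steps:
S(p) = 1 (S(p) = -4 + 5 = 1)
-4984 - l(-37, S(6)) = -4984 - 1*(-37) = -4984 + 37 = -4947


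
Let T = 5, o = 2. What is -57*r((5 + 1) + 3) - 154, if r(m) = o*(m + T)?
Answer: -1750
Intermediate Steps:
r(m) = 10 + 2*m (r(m) = 2*(m + 5) = 2*(5 + m) = 10 + 2*m)
-57*r((5 + 1) + 3) - 154 = -57*(10 + 2*((5 + 1) + 3)) - 154 = -57*(10 + 2*(6 + 3)) - 154 = -57*(10 + 2*9) - 154 = -57*(10 + 18) - 154 = -57*28 - 154 = -1596 - 154 = -1750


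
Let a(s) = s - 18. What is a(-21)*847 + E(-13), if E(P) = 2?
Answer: -33031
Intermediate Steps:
a(s) = -18 + s
a(-21)*847 + E(-13) = (-18 - 21)*847 + 2 = -39*847 + 2 = -33033 + 2 = -33031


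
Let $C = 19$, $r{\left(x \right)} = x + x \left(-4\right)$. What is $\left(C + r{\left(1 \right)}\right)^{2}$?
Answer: $256$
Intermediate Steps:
$r{\left(x \right)} = - 3 x$ ($r{\left(x \right)} = x - 4 x = - 3 x$)
$\left(C + r{\left(1 \right)}\right)^{2} = \left(19 - 3\right)^{2} = 16^{2} = 256$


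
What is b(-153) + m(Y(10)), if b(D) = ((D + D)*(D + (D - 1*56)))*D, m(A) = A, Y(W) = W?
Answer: -16948106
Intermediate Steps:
b(D) = 2*D**2*(-56 + 2*D) (b(D) = ((2*D)*(D + (D - 56)))*D = ((2*D)*(D + (-56 + D)))*D = ((2*D)*(-56 + 2*D))*D = (2*D*(-56 + 2*D))*D = 2*D**2*(-56 + 2*D))
b(-153) + m(Y(10)) = 4*(-153)**2*(-28 - 153) + 10 = 4*23409*(-181) + 10 = -16948116 + 10 = -16948106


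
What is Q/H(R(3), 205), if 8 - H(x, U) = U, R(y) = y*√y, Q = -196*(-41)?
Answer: -8036/197 ≈ -40.792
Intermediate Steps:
Q = 8036
R(y) = y^(3/2)
H(x, U) = 8 - U
Q/H(R(3), 205) = 8036/(8 - 1*205) = 8036/(8 - 205) = 8036/(-197) = 8036*(-1/197) = -8036/197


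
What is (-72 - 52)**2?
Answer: 15376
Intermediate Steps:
(-72 - 52)**2 = (-124)**2 = 15376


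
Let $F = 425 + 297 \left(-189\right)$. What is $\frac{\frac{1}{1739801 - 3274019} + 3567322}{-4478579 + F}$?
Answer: $- \frac{5473049624195}{6956584732566} \approx -0.78674$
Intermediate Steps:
$F = -55708$ ($F = 425 - 56133 = -55708$)
$\frac{\frac{1}{1739801 - 3274019} + 3567322}{-4478579 + F} = \frac{\frac{1}{1739801 - 3274019} + 3567322}{-4478579 - 55708} = \frac{\frac{1}{-1534218} + 3567322}{-4534287} = \left(- \frac{1}{1534218} + 3567322\right) \left(- \frac{1}{4534287}\right) = \frac{5473049624195}{1534218} \left(- \frac{1}{4534287}\right) = - \frac{5473049624195}{6956584732566}$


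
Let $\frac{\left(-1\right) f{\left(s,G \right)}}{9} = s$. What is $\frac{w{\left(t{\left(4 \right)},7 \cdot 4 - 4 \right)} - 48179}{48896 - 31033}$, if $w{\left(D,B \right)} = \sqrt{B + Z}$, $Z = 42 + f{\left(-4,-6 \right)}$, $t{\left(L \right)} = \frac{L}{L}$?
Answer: $- \frac{48179}{17863} + \frac{\sqrt{102}}{17863} \approx -2.6966$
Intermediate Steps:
$f{\left(s,G \right)} = - 9 s$
$t{\left(L \right)} = 1$
$Z = 78$ ($Z = 42 - -36 = 42 + 36 = 78$)
$w{\left(D,B \right)} = \sqrt{78 + B}$ ($w{\left(D,B \right)} = \sqrt{B + 78} = \sqrt{78 + B}$)
$\frac{w{\left(t{\left(4 \right)},7 \cdot 4 - 4 \right)} - 48179}{48896 - 31033} = \frac{\sqrt{78 + \left(7 \cdot 4 - 4\right)} - 48179}{48896 - 31033} = \frac{\sqrt{78 + \left(28 - 4\right)} - 48179}{17863} = \left(\sqrt{78 + 24} - 48179\right) \frac{1}{17863} = \left(\sqrt{102} - 48179\right) \frac{1}{17863} = \left(-48179 + \sqrt{102}\right) \frac{1}{17863} = - \frac{48179}{17863} + \frac{\sqrt{102}}{17863}$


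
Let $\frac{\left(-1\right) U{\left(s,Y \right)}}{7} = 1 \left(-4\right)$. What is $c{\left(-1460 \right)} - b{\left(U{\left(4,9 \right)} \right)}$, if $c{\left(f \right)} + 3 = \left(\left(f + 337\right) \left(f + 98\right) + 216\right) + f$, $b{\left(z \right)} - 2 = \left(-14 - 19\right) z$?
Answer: $1529201$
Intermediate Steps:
$U{\left(s,Y \right)} = 28$ ($U{\left(s,Y \right)} = - 7 \cdot 1 \left(-4\right) = \left(-7\right) \left(-4\right) = 28$)
$b{\left(z \right)} = 2 - 33 z$ ($b{\left(z \right)} = 2 + \left(-14 - 19\right) z = 2 - 33 z$)
$c{\left(f \right)} = 213 + f + \left(98 + f\right) \left(337 + f\right)$ ($c{\left(f \right)} = -3 + \left(\left(\left(f + 337\right) \left(f + 98\right) + 216\right) + f\right) = -3 + \left(\left(\left(337 + f\right) \left(98 + f\right) + 216\right) + f\right) = -3 + \left(\left(\left(98 + f\right) \left(337 + f\right) + 216\right) + f\right) = -3 + \left(\left(216 + \left(98 + f\right) \left(337 + f\right)\right) + f\right) = -3 + \left(216 + f + \left(98 + f\right) \left(337 + f\right)\right) = 213 + f + \left(98 + f\right) \left(337 + f\right)$)
$c{\left(-1460 \right)} - b{\left(U{\left(4,9 \right)} \right)} = \left(33239 + \left(-1460\right)^{2} + 436 \left(-1460\right)\right) - \left(2 - 924\right) = \left(33239 + 2131600 - 636560\right) - \left(2 - 924\right) = 1528279 - -922 = 1528279 + 922 = 1529201$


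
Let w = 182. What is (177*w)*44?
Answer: 1417416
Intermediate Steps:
(177*w)*44 = (177*182)*44 = 32214*44 = 1417416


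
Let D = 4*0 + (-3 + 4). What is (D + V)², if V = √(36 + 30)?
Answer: (1 + √66)² ≈ 83.248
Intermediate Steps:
D = 1 (D = 0 + 1 = 1)
V = √66 ≈ 8.1240
(D + V)² = (1 + √66)²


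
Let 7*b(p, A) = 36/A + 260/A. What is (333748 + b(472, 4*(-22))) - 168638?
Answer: 12713433/77 ≈ 1.6511e+5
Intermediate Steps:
b(p, A) = 296/(7*A) (b(p, A) = (36/A + 260/A)/7 = (296/A)/7 = 296/(7*A))
(333748 + b(472, 4*(-22))) - 168638 = (333748 + 296/(7*((4*(-22))))) - 168638 = (333748 + (296/7)/(-88)) - 168638 = (333748 + (296/7)*(-1/88)) - 168638 = (333748 - 37/77) - 168638 = 25698559/77 - 168638 = 12713433/77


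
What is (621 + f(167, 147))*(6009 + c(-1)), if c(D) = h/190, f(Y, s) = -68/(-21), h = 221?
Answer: 2138510497/570 ≈ 3.7518e+6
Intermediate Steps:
f(Y, s) = 68/21 (f(Y, s) = -68*(-1/21) = 68/21)
c(D) = 221/190
(621 + f(167, 147))*(6009 + c(-1)) = (621 + 68/21)*(6009 + 221/190) = (13109/21)*(1141931/190) = 2138510497/570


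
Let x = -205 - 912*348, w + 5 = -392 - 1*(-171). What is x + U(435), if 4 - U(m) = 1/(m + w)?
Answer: -66373594/209 ≈ -3.1758e+5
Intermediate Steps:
w = -226 (w = -5 + (-392 - 1*(-171)) = -5 + (-392 + 171) = -5 - 221 = -226)
x = -317581 (x = -205 - 317376 = -317581)
U(m) = 4 - 1/(-226 + m) (U(m) = 4 - 1/(m - 226) = 4 - 1/(-226 + m))
x + U(435) = -317581 + (-905 + 4*435)/(-226 + 435) = -317581 + (-905 + 1740)/209 = -317581 + (1/209)*835 = -317581 + 835/209 = -66373594/209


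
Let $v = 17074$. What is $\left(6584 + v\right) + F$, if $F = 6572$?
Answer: $30230$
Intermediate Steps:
$\left(6584 + v\right) + F = \left(6584 + 17074\right) + 6572 = 23658 + 6572 = 30230$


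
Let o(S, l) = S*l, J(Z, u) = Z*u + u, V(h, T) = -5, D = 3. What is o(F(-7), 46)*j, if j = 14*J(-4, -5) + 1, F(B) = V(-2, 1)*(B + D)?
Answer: 194120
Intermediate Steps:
J(Z, u) = u + Z*u
F(B) = -15 - 5*B (F(B) = -5*(B + 3) = -5*(3 + B) = -15 - 5*B)
j = 211 (j = 14*(-5*(1 - 4)) + 1 = 14*(-5*(-3)) + 1 = 14*15 + 1 = 210 + 1 = 211)
o(F(-7), 46)*j = ((-15 - 5*(-7))*46)*211 = ((-15 + 35)*46)*211 = (20*46)*211 = 920*211 = 194120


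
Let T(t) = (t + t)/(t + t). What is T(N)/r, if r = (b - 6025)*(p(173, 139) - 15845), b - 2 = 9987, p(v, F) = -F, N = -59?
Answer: -1/63360576 ≈ -1.5783e-8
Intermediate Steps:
T(t) = 1 (T(t) = (2*t)/((2*t)) = (2*t)*(1/(2*t)) = 1)
b = 9989 (b = 2 + 9987 = 9989)
r = -63360576 (r = (9989 - 6025)*(-1*139 - 15845) = 3964*(-139 - 15845) = 3964*(-15984) = -63360576)
T(N)/r = 1/(-63360576) = 1*(-1/63360576) = -1/63360576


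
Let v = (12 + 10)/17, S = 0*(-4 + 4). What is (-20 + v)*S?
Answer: 0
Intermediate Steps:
S = 0 (S = 0*0 = 0)
v = 22/17 (v = 22*(1/17) = 22/17 ≈ 1.2941)
(-20 + v)*S = (-20 + 22/17)*0 = -318/17*0 = 0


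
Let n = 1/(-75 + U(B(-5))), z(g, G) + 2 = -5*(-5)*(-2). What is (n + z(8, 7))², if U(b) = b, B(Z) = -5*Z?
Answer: 6765201/2500 ≈ 2706.1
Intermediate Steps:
z(g, G) = -52 (z(g, G) = -2 - 5*(-5)*(-2) = -2 + 25*(-2) = -2 - 50 = -52)
n = -1/50 (n = 1/(-75 - 5*(-5)) = 1/(-75 + 25) = 1/(-50) = -1/50 ≈ -0.020000)
(n + z(8, 7))² = (-1/50 - 52)² = (-2601/50)² = 6765201/2500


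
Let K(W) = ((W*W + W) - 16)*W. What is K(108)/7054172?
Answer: 317412/1763543 ≈ 0.17999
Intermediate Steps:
K(W) = W*(-16 + W + W²) (K(W) = ((W² + W) - 16)*W = ((W + W²) - 16)*W = (-16 + W + W²)*W = W*(-16 + W + W²))
K(108)/7054172 = (108*(-16 + 108 + 108²))/7054172 = (108*(-16 + 108 + 11664))*(1/7054172) = (108*11756)*(1/7054172) = 1269648*(1/7054172) = 317412/1763543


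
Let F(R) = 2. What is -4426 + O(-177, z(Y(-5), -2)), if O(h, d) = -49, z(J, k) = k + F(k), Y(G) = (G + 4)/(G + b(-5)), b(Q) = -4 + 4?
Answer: -4475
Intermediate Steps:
b(Q) = 0
Y(G) = (4 + G)/G (Y(G) = (G + 4)/(G + 0) = (4 + G)/G)
z(J, k) = 2 + k (z(J, k) = k + 2 = 2 + k)
-4426 + O(-177, z(Y(-5), -2)) = -4426 - 49 = -4475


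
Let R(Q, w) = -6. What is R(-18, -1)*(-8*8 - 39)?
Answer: 618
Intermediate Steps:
R(-18, -1)*(-8*8 - 39) = -6*(-8*8 - 39) = -6*(-64 - 39) = -6*(-103) = 618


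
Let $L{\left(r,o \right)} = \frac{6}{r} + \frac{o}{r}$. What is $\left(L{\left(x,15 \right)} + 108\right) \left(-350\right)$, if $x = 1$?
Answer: $-45150$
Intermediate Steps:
$\left(L{\left(x,15 \right)} + 108\right) \left(-350\right) = \left(\frac{6 + 15}{1} + 108\right) \left(-350\right) = \left(1 \cdot 21 + 108\right) \left(-350\right) = \left(21 + 108\right) \left(-350\right) = 129 \left(-350\right) = -45150$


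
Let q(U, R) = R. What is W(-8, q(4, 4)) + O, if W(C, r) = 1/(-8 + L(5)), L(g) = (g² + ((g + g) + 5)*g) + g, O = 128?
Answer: 12417/97 ≈ 128.01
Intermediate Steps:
L(g) = g + g² + g*(5 + 2*g) (L(g) = (g² + (2*g + 5)*g) + g = (g² + (5 + 2*g)*g) + g = (g² + g*(5 + 2*g)) + g = g + g² + g*(5 + 2*g))
W(C, r) = 1/97 (W(C, r) = 1/(-8 + 3*5*(2 + 5)) = 1/(-8 + 3*5*7) = 1/(-8 + 105) = 1/97)
W(-8, q(4, 4)) + O = 1/97 + 128 = 12417/97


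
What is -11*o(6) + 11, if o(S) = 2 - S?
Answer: 55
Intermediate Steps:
-11*o(6) + 11 = -11*(2 - 1*6) + 11 = -11*(2 - 6) + 11 = -11*(-4) + 11 = 44 + 11 = 55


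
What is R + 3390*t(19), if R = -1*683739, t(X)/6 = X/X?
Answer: -663399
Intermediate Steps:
t(X) = 6 (t(X) = 6*(X/X) = 6*1 = 6)
R = -683739
R + 3390*t(19) = -683739 + 3390*6 = -683739 + 20340 = -663399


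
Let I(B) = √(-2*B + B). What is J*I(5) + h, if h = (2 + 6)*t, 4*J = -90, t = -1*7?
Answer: -56 - 45*I*√5/2 ≈ -56.0 - 50.312*I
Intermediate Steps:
t = -7
I(B) = √(-B)
J = -45/2 (J = (¼)*(-90) = -45/2 ≈ -22.500)
h = -56 (h = (2 + 6)*(-7) = 8*(-7) = -56)
J*I(5) + h = -45*I*√5/2 - 56 = -56 - 45*I*√5/2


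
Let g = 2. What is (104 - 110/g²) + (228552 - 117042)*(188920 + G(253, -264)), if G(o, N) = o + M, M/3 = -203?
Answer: 42053543433/2 ≈ 2.1027e+10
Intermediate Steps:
M = -609 (M = 3*(-203) = -609)
G(o, N) = -609 + o (G(o, N) = o - 609 = -609 + o)
(104 - 110/g²) + (228552 - 117042)*(188920 + G(253, -264)) = (104 - 110*(1/2)²) + (228552 - 117042)*(188920 + (-609 + 253)) = (104 - 110*(½)²) + 111510*(188920 - 356) = (104 - 110*¼) + 111510*188564 = (104 - 55/2) + 21026771640 = 153/2 + 21026771640 = 42053543433/2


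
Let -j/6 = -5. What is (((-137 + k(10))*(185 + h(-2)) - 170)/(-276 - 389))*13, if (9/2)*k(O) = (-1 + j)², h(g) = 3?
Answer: -1077466/5985 ≈ -180.03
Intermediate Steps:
j = 30 (j = -6*(-5) = 30)
k(O) = 1682/9 (k(O) = 2*(-1 + 30)²/9 = (2/9)*29² = (2/9)*841 = 1682/9)
(((-137 + k(10))*(185 + h(-2)) - 170)/(-276 - 389))*13 = (((-137 + 1682/9)*(185 + 3) - 170)/(-276 - 389))*13 = (((449/9)*188 - 170)/(-665))*13 = ((84412/9 - 170)*(-1/665))*13 = ((82882/9)*(-1/665))*13 = -82882/5985*13 = -1077466/5985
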